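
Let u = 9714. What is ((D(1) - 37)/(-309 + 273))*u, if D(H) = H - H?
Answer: 59903/6 ≈ 9983.8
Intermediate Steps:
D(H) = 0
((D(1) - 37)/(-309 + 273))*u = ((0 - 37)/(-309 + 273))*9714 = -37/(-36)*9714 = -37*(-1/36)*9714 = (37/36)*9714 = 59903/6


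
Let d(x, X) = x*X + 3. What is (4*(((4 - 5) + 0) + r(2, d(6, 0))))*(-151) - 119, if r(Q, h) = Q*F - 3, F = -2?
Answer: 4713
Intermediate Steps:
d(x, X) = 3 + X*x (d(x, X) = X*x + 3 = 3 + X*x)
r(Q, h) = -3 - 2*Q (r(Q, h) = Q*(-2) - 3 = -2*Q - 3 = -3 - 2*Q)
(4*(((4 - 5) + 0) + r(2, d(6, 0))))*(-151) - 119 = (4*(((4 - 5) + 0) + (-3 - 2*2)))*(-151) - 119 = (4*((-1 + 0) + (-3 - 4)))*(-151) - 119 = (4*(-1 - 7))*(-151) - 119 = (4*(-8))*(-151) - 119 = -32*(-151) - 119 = 4832 - 119 = 4713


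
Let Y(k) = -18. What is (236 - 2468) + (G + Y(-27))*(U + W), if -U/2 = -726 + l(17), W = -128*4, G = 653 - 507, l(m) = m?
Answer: 113736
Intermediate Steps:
G = 146
W = -512 (W = -16*32 = -512)
U = 1418 (U = -2*(-726 + 17) = -2*(-709) = 1418)
(236 - 2468) + (G + Y(-27))*(U + W) = (236 - 2468) + (146 - 18)*(1418 - 512) = -2232 + 128*906 = -2232 + 115968 = 113736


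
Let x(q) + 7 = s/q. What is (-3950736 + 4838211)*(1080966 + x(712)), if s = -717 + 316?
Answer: 683038395152325/712 ≈ 9.5932e+11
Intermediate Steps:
s = -401
x(q) = -7 - 401/q
(-3950736 + 4838211)*(1080966 + x(712)) = (-3950736 + 4838211)*(1080966 + (-7 - 401/712)) = 887475*(1080966 + (-7 - 401*1/712)) = 887475*(1080966 + (-7 - 401/712)) = 887475*(1080966 - 5385/712) = 887475*(769642407/712) = 683038395152325/712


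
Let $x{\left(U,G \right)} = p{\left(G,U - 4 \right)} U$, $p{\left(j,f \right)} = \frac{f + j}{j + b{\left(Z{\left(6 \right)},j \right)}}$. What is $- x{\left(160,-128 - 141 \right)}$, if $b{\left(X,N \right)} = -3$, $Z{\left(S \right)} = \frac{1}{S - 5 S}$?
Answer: $- \frac{1130}{17} \approx -66.471$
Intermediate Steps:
$Z{\left(S \right)} = - \frac{1}{4 S}$ ($Z{\left(S \right)} = \frac{1}{\left(-4\right) S} = - \frac{1}{4 S}$)
$p{\left(j,f \right)} = \frac{f + j}{-3 + j}$ ($p{\left(j,f \right)} = \frac{f + j}{j - 3} = \frac{f + j}{-3 + j}$)
$x{\left(U,G \right)} = \frac{U \left(-4 + G + U\right)}{-3 + G}$ ($x{\left(U,G \right)} = \frac{\left(U - 4\right) + G}{-3 + G} U = \frac{\left(-4 + U\right) + G}{-3 + G} U = \frac{-4 + G + U}{-3 + G} U = \frac{U \left(-4 + G + U\right)}{-3 + G}$)
$- x{\left(160,-128 - 141 \right)} = - \frac{160 \left(-4 - 269 + 160\right)}{-3 - 269} = - \frac{160 \left(-113\right)}{-272} = - \frac{160 \left(-1\right) \left(-113\right)}{272} = \left(-1\right) \frac{1130}{17} = - \frac{1130}{17}$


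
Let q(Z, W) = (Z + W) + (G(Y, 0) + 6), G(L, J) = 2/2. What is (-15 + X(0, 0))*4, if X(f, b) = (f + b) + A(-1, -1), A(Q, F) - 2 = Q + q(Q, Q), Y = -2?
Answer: -36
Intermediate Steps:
G(L, J) = 1 (G(L, J) = 2*(1/2) = 1)
q(Z, W) = 7 + W + Z (q(Z, W) = (Z + W) + (1 + 6) = (W + Z) + 7 = 7 + W + Z)
A(Q, F) = 9 + 3*Q (A(Q, F) = 2 + (Q + (7 + Q + Q)) = 2 + (Q + (7 + 2*Q)) = 2 + (7 + 3*Q) = 9 + 3*Q)
X(f, b) = 6 + b + f (X(f, b) = (f + b) + (9 + 3*(-1)) = (b + f) + (9 - 3) = (b + f) + 6 = 6 + b + f)
(-15 + X(0, 0))*4 = (-15 + (6 + 0 + 0))*4 = (-15 + 6)*4 = -9*4 = -36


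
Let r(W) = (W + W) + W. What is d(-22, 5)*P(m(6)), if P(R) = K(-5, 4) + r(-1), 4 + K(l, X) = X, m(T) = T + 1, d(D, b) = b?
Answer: -15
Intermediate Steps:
m(T) = 1 + T
r(W) = 3*W (r(W) = 2*W + W = 3*W)
K(l, X) = -4 + X
P(R) = -3 (P(R) = (-4 + 4) + 3*(-1) = 0 - 3 = -3)
d(-22, 5)*P(m(6)) = 5*(-3) = -15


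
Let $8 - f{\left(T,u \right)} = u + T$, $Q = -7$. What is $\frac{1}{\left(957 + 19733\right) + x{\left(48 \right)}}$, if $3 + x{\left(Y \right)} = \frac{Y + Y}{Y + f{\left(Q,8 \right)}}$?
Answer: $\frac{55}{1137881} \approx 4.8335 \cdot 10^{-5}$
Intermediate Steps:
$f{\left(T,u \right)} = 8 - T - u$ ($f{\left(T,u \right)} = 8 - \left(u + T\right) = 8 - \left(T + u\right) = 8 - T - u$)
$x{\left(Y \right)} = -3 + \frac{2 Y}{7 + Y}$ ($x{\left(Y \right)} = -3 + \frac{Y + Y}{Y - -7} = -3 + \frac{2 Y}{Y + \left(8 + 7 - 8\right)} = -3 + \frac{2 Y}{Y + 7} = -3 + \frac{2 Y}{7 + Y}$)
$\frac{1}{\left(957 + 19733\right) + x{\left(48 \right)}} = \frac{1}{\left(957 + 19733\right) + \frac{-21 - 48}{7 + 48}} = \frac{1}{20690 + \frac{-21 - 48}{55}} = \frac{1}{20690 + \frac{1}{55} \left(-69\right)} = \frac{1}{20690 - \frac{69}{55}} = \frac{1}{\frac{1137881}{55}} = \frac{55}{1137881}$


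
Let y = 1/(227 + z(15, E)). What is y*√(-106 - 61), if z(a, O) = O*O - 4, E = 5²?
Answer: I*√167/848 ≈ 0.015239*I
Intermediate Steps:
E = 25
z(a, O) = -4 + O² (z(a, O) = O² - 4 = -4 + O²)
y = 1/848 (y = 1/(227 + (-4 + 25²)) = 1/(227 + (-4 + 625)) = 1/(227 + 621) = 1/848 ≈ 0.0011792)
y*√(-106 - 61) = √(-106 - 61)/848 = √(-167)/848 = (I*√167)/848 = I*√167/848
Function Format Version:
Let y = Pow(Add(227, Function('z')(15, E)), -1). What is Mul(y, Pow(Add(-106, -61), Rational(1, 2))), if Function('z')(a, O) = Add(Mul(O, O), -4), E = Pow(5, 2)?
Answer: Mul(Rational(1, 848), I, Pow(167, Rational(1, 2))) ≈ Mul(0.015239, I)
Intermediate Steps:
E = 25
Function('z')(a, O) = Add(-4, Pow(O, 2)) (Function('z')(a, O) = Add(Pow(O, 2), -4) = Add(-4, Pow(O, 2)))
y = Rational(1, 848) (y = Pow(Add(227, Add(-4, Pow(25, 2))), -1) = Pow(Add(227, Add(-4, 625)), -1) = Pow(Add(227, 621), -1) = Pow(848, -1) = Rational(1, 848) ≈ 0.0011792)
Mul(y, Pow(Add(-106, -61), Rational(1, 2))) = Mul(Rational(1, 848), Pow(Add(-106, -61), Rational(1, 2))) = Mul(Rational(1, 848), Pow(-167, Rational(1, 2))) = Mul(Rational(1, 848), Mul(I, Pow(167, Rational(1, 2)))) = Mul(Rational(1, 848), I, Pow(167, Rational(1, 2)))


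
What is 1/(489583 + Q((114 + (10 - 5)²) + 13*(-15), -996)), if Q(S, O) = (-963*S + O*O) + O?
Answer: 1/1534531 ≈ 6.5166e-7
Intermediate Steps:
Q(S, O) = O + O² - 963*S (Q(S, O) = (-963*S + O²) + O = (O² - 963*S) + O = O + O² - 963*S)
1/(489583 + Q((114 + (10 - 5)²) + 13*(-15), -996)) = 1/(489583 + (-996 + (-996)² - 963*((114 + (10 - 5)²) + 13*(-15)))) = 1/(489583 + (-996 + 992016 - 963*((114 + 5²) - 195))) = 1/(489583 + (-996 + 992016 - 963*((114 + 25) - 195))) = 1/(489583 + (-996 + 992016 - 963*(139 - 195))) = 1/(489583 + (-996 + 992016 - 963*(-56))) = 1/(489583 + (-996 + 992016 + 53928)) = 1/(489583 + 1044948) = 1/1534531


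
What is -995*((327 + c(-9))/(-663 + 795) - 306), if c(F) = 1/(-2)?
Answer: 79730345/264 ≈ 3.0201e+5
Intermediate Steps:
c(F) = -1/2
-995*((327 + c(-9))/(-663 + 795) - 306) = -995*((327 - 1/2)/(-663 + 795) - 306) = -995*((653/2)/132 - 306) = -995*((653/2)*(1/132) - 306) = -995*(653/264 - 306) = -995*(-80131/264) = 79730345/264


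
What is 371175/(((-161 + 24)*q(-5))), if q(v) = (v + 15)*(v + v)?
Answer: 14847/548 ≈ 27.093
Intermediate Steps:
q(v) = 2*v*(15 + v) (q(v) = (15 + v)*(2*v) = 2*v*(15 + v))
371175/(((-161 + 24)*q(-5))) = 371175/(((-161 + 24)*(2*(-5)*(15 - 5)))) = 371175/((-274*(-5)*10)) = 371175/((-137*(-100))) = 371175/13700 = 371175*(1/13700) = 14847/548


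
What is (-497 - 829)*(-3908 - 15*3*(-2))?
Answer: 5062668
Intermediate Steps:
(-497 - 829)*(-3908 - 15*3*(-2)) = -1326*(-3908 - 45*(-2)) = -1326*(-3908 + 90) = -1326*(-3818) = 5062668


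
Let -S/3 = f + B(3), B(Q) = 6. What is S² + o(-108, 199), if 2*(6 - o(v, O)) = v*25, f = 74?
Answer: 58956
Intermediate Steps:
o(v, O) = 6 - 25*v/2 (o(v, O) = 6 - v*25/2 = 6 - 25*v/2)
S = -240 (S = -3*(74 + 6) = -3*80 = -240)
S² + o(-108, 199) = (-240)² + (6 - 25/2*(-108)) = 57600 + (6 + 1350) = 57600 + 1356 = 58956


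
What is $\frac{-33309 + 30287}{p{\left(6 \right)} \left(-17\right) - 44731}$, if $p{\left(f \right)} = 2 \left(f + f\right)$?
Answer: $\frac{3022}{45139} \approx 0.066949$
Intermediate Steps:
$p{\left(f \right)} = 4 f$ ($p{\left(f \right)} = 2 \cdot 2 f = 4 f$)
$\frac{-33309 + 30287}{p{\left(6 \right)} \left(-17\right) - 44731} = \frac{-33309 + 30287}{4 \cdot 6 \left(-17\right) - 44731} = - \frac{3022}{24 \left(-17\right) - 44731} = - \frac{3022}{-408 - 44731} = - \frac{3022}{-45139} = \left(-3022\right) \left(- \frac{1}{45139}\right) = \frac{3022}{45139}$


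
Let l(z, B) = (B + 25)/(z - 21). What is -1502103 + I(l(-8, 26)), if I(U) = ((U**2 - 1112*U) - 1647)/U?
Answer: -740624153/493 ≈ -1.5023e+6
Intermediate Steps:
l(z, B) = (25 + B)/(-21 + z)
I(U) = (-1647 + U**2 - 1112*U)/U
-1502103 + I(l(-8, 26)) = -1502103 + (-1112 + (25 + 26)/(-21 - 8) - 1647*(-21 - 8)/(25 + 26)) = -1502103 + (-1112 + 51/(-29) - 1647/(51/(-29))) = -1502103 + (-1112 - 1/29*51 - 1647/((-1/29*51))) = -1502103 + (-1112 - 51/29 - 1647/(-51/29)) = -1502103 + (-1112 - 51/29 - 1647*(-29/51)) = -1502103 + (-1112 - 51/29 + 15921/17) = -1502103 - 87374/493 = -740624153/493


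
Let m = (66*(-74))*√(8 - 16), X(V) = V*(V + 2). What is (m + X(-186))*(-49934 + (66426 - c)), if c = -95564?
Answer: 3835004544 - 1094563008*I*√2 ≈ 3.835e+9 - 1.5479e+9*I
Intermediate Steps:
X(V) = V*(2 + V)
m = -9768*I*√2 ≈ -13814.0*I
(m + X(-186))*(-49934 + (66426 - c)) = (-9768*I*√2 - 186*(2 - 186))*(-49934 + (66426 - 1*(-95564))) = (-9768*I*√2 - 186*(-184))*(-49934 + (66426 + 95564)) = (-9768*I*√2 + 34224)*(-49934 + 161990) = (34224 - 9768*I*√2)*112056 = 3835004544 - 1094563008*I*√2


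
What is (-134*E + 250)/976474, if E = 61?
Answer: -3962/488237 ≈ -0.0081149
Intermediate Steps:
(-134*E + 250)/976474 = (-134*61 + 250)/976474 = (-8174 + 250)*(1/976474) = -7924*1/976474 = -3962/488237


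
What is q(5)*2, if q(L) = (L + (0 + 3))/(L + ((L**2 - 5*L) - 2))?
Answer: 16/3 ≈ 5.3333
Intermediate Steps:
q(L) = (3 + L)/(-2 + L**2 - 4*L) (q(L) = (L + 3)/(L + (-2 + L**2 - 5*L)) = (3 + L)/(-2 + L**2 - 4*L))
q(5)*2 = ((3 + 5)/(-2 + 5**2 - 4*5))*2 = (8/(-2 + 25 - 20))*2 = (8/3)*2 = 16/3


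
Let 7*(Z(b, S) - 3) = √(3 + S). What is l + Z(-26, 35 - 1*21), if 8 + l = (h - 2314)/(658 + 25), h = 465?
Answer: -5264/683 + √17/7 ≈ -7.1182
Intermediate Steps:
Z(b, S) = 3 + √(3 + S)/7
l = -7313/683 (l = -8 + (465 - 2314)/(658 + 25) = -8 - 1849/683 = -7313/683 ≈ -10.707)
l + Z(-26, 35 - 1*21) = -7313/683 + (3 + √(3 + (35 - 1*21))/7) = -7313/683 + (3 + √(3 + (35 - 21))/7) = -7313/683 + (3 + √(3 + 14)/7) = -7313/683 + (3 + √17/7) = -5264/683 + √17/7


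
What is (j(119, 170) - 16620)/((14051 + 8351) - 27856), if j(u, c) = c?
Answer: 8225/2727 ≈ 3.0161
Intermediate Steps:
(j(119, 170) - 16620)/((14051 + 8351) - 27856) = (170 - 16620)/((14051 + 8351) - 27856) = -16450/(22402 - 27856) = -16450/(-5454) = -16450*(-1/5454) = 8225/2727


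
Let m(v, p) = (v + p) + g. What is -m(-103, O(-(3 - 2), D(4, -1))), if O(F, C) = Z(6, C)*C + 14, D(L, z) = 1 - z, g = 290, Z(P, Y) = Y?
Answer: -205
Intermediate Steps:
O(F, C) = 14 + C**2 (O(F, C) = C*C + 14 = C**2 + 14 = 14 + C**2)
m(v, p) = 290 + p + v (m(v, p) = (v + p) + 290 = (p + v) + 290 = 290 + p + v)
-m(-103, O(-(3 - 2), D(4, -1))) = -(290 + (14 + (1 - 1*(-1))**2) - 103) = -(290 + (14 + (1 + 1)**2) - 103) = -(290 + (14 + 2**2) - 103) = -(290 + (14 + 4) - 103) = -(290 + 18 - 103) = -1*205 = -205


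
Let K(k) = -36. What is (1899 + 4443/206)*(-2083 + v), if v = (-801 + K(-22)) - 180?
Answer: -613237350/103 ≈ -5.9538e+6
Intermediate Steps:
v = -1017 (v = (-801 - 36) - 180 = -837 - 180 = -1017)
(1899 + 4443/206)*(-2083 + v) = (1899 + 4443/206)*(-2083 - 1017) = (1899 + 4443*(1/206))*(-3100) = (1899 + 4443/206)*(-3100) = (395637/206)*(-3100) = -613237350/103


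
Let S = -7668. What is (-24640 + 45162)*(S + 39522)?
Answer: 653707788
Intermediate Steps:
(-24640 + 45162)*(S + 39522) = (-24640 + 45162)*(-7668 + 39522) = 20522*31854 = 653707788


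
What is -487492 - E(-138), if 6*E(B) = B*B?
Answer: -490666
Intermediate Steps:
E(B) = B²/6 (E(B) = (B*B)/6 = B²/6)
-487492 - E(-138) = -487492 - (-138)²/6 = -487492 - 19044/6 = -487492 - 1*3174 = -487492 - 3174 = -490666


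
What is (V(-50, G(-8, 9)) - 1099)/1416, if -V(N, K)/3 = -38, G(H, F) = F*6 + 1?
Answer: -985/1416 ≈ -0.69562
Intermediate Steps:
G(H, F) = 1 + 6*F (G(H, F) = 6*F + 1 = 1 + 6*F)
V(N, K) = 114 (V(N, K) = -3*(-38) = 114)
(V(-50, G(-8, 9)) - 1099)/1416 = (114 - 1099)/1416 = -985*1/1416 = -985/1416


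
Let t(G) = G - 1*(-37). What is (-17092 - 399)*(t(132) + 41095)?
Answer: -721748624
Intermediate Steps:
t(G) = 37 + G (t(G) = G + 37 = 37 + G)
(-17092 - 399)*(t(132) + 41095) = (-17092 - 399)*((37 + 132) + 41095) = -17491*(169 + 41095) = -17491*41264 = -721748624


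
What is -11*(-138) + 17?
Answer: 1535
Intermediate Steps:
-11*(-138) + 17 = 1518 + 17 = 1535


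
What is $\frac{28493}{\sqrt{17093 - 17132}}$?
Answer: $- \frac{28493 i \sqrt{39}}{39} \approx - 4562.5 i$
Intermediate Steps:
$\frac{28493}{\sqrt{17093 - 17132}} = \frac{28493}{\sqrt{-39}} = \frac{28493}{i \sqrt{39}} = 28493 \left(- \frac{i \sqrt{39}}{39}\right) = - \frac{28493 i \sqrt{39}}{39}$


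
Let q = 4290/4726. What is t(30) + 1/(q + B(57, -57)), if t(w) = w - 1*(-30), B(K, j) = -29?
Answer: 3980557/66382 ≈ 59.964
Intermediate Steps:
q = 2145/2363 (q = 4290*(1/4726) = 2145/2363 ≈ 0.90774)
t(w) = 30 + w (t(w) = w + 30 = 30 + w)
t(30) + 1/(q + B(57, -57)) = (30 + 30) + 1/(2145/2363 - 29) = 60 + 1/(-66382/2363) = 60 - 2363/66382 = 3980557/66382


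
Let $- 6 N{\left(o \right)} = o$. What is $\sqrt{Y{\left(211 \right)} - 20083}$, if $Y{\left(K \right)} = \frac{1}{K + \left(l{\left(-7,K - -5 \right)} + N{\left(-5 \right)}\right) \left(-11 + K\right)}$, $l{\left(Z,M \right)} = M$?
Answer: $\frac{2 i \sqrt{85810227030697}}{130733} \approx 141.71 i$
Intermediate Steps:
$N{\left(o \right)} = - \frac{o}{6}$
$Y{\left(K \right)} = \frac{1}{K + \left(-11 + K\right) \left(\frac{35}{6} + K\right)}$ ($Y{\left(K \right)} = \frac{1}{K + \left(\left(K - -5\right) - - \frac{5}{6}\right) \left(-11 + K\right)} = \frac{1}{K + \left(\left(K + 5\right) + \frac{5}{6}\right) \left(-11 + K\right)} = \frac{1}{K + \left(\left(5 + K\right) + \frac{5}{6}\right) \left(-11 + K\right)} = \frac{1}{K + \left(\frac{35}{6} + K\right) \left(-11 + K\right)} = \frac{1}{K + \left(-11 + K\right) \left(\frac{35}{6} + K\right)}$)
$\sqrt{Y{\left(211 \right)} - 20083} = \sqrt{\frac{6}{-385 - 5275 + 6 \cdot 211^{2}} - 20083} = \sqrt{\frac{6}{-385 - 5275 + 6 \cdot 44521} - 20083} = \sqrt{\frac{6}{-385 - 5275 + 267126} - 20083} = \sqrt{\frac{6}{261466} - 20083} = \sqrt{6 \cdot \frac{1}{261466} - 20083} = \sqrt{\frac{3}{130733} - 20083} = \sqrt{- \frac{2625510836}{130733}} = \frac{2 i \sqrt{85810227030697}}{130733}$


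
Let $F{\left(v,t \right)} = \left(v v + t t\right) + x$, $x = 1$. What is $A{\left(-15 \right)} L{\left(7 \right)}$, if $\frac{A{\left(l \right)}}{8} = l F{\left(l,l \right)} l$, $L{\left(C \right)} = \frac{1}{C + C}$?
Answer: $\frac{405900}{7} \approx 57986.0$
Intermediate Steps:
$L{\left(C \right)} = \frac{1}{2 C}$
$F{\left(v,t \right)} = 1 + t^{2} + v^{2}$ ($F{\left(v,t \right)} = \left(v v + t t\right) + 1 = \left(v^{2} + t^{2}\right) + 1 = \left(t^{2} + v^{2}\right) + 1 = 1 + t^{2} + v^{2}$)
$A{\left(l \right)} = 8 l^{2} \left(1 + 2 l^{2}\right)$ ($A{\left(l \right)} = 8 l \left(1 + l^{2} + l^{2}\right) l = 8 l \left(1 + 2 l^{2}\right) l = 8 l^{2} \left(1 + 2 l^{2}\right)$)
$A{\left(-15 \right)} L{\left(7 \right)} = \left(-15\right)^{2} \left(8 + 16 \left(-15\right)^{2}\right) \frac{1}{2 \cdot 7} = 225 \left(8 + 16 \cdot 225\right) \frac{1}{2} \cdot \frac{1}{7} = 225 \left(8 + 3600\right) \frac{1}{14} = 225 \cdot 3608 \cdot \frac{1}{14} = 811800 \cdot \frac{1}{14} = \frac{405900}{7}$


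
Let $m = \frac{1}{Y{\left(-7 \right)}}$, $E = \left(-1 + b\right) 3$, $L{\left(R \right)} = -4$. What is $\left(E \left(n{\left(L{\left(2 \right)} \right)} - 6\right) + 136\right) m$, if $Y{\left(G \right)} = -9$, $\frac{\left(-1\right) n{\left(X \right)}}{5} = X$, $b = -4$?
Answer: $\frac{74}{9} \approx 8.2222$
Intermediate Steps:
$n{\left(X \right)} = - 5 X$
$E = -15$ ($E = \left(-1 - 4\right) 3 = \left(-5\right) 3 = -15$)
$m = - \frac{1}{9}$ ($m = \frac{1}{-9} = - \frac{1}{9} \approx -0.11111$)
$\left(E \left(n{\left(L{\left(2 \right)} \right)} - 6\right) + 136\right) m = \left(- 15 \left(\left(-5\right) \left(-4\right) - 6\right) + 136\right) \left(- \frac{1}{9}\right) = \left(- 15 \left(20 - 6\right) + 136\right) \left(- \frac{1}{9}\right) = \left(\left(-15\right) 14 + 136\right) \left(- \frac{1}{9}\right) = \left(-210 + 136\right) \left(- \frac{1}{9}\right) = \left(-74\right) \left(- \frac{1}{9}\right) = \frac{74}{9}$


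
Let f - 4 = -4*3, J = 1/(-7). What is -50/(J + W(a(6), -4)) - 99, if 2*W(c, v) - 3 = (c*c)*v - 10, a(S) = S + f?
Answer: -15437/163 ≈ -94.706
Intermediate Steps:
J = -1/7 ≈ -0.14286
f = -8 (f = 4 - 4*3 = 4 - 12 = -8)
a(S) = -8 + S (a(S) = S - 8 = -8 + S)
W(c, v) = -7/2 + v*c**2/2 (W(c, v) = 3/2 + ((c*c)*v - 10)/2 = 3/2 + (c**2*v - 10)/2 = 3/2 + (v*c**2 - 10)/2 = 3/2 + (-10 + v*c**2)/2 = 3/2 + (-5 + v*c**2/2) = -7/2 + v*c**2/2)
-50/(J + W(a(6), -4)) - 99 = -50/(-1/7 + (-7/2 + (1/2)*(-4)*(-8 + 6)**2)) - 99 = -50/(-1/7 + (-7/2 + (1/2)*(-4)*(-2)**2)) - 99 = -50/(-1/7 + (-7/2 + (1/2)*(-4)*4)) - 99 = -50/(-1/7 + (-7/2 - 8)) - 99 = -50/(-1/7 - 23/2) - 99 = -50/(-163/14) - 99 = -14/163*(-50) - 99 = 700/163 - 99 = -15437/163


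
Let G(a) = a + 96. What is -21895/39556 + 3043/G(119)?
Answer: 3988327/293260 ≈ 13.600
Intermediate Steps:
G(a) = 96 + a
-21895/39556 + 3043/G(119) = -21895/39556 + 3043/(96 + 119) = -21895*1/39556 + 3043/215 = -755/1364 + 3043*(1/215) = -755/1364 + 3043/215 = 3988327/293260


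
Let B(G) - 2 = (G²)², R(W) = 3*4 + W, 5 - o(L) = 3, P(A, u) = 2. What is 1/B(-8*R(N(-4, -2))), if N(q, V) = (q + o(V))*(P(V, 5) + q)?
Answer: 1/268435458 ≈ 3.7253e-9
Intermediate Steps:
o(L) = 2 (o(L) = 5 - 1*3 = 5 - 3 = 2)
N(q, V) = (2 + q)² (N(q, V) = (q + 2)*(2 + q) = (2 + q)*(2 + q) = (2 + q)²)
R(W) = 12 + W
B(G) = 2 + G⁴ (B(G) = 2 + (G²)² = 2 + G⁴)
1/B(-8*R(N(-4, -2))) = 1/(2 + (-8*(12 + (4 + (-4)² + 4*(-4))))⁴) = 1/(2 + (-8*(12 + (4 + 16 - 16)))⁴) = 1/(2 + (-8*(12 + 4))⁴) = 1/(2 + (-8*16)⁴) = 1/(2 + (-128)⁴) = 1/(2 + 268435456) = 1/268435458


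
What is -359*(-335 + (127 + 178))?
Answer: 10770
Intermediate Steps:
-359*(-335 + (127 + 178)) = -359*(-335 + 305) = -359*(-30) = 10770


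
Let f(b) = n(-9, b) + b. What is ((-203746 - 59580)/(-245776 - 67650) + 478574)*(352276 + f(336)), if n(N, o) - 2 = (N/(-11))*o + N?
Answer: 291121650980295075/1723843 ≈ 1.6888e+11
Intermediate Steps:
n(N, o) = 2 + N - N*o/11 (n(N, o) = 2 + ((N/(-11))*o + N) = 2 + ((N*(-1/11))*o + N) = 2 + ((-N/11)*o + N) = 2 + (-N*o/11 + N) = 2 + (N - N*o/11) = 2 + N - N*o/11)
f(b) = -7 + 20*b/11 (f(b) = (2 - 9 - 1/11*(-9)*b) + b = (2 - 9 + 9*b/11) + b = (-7 + 9*b/11) + b = -7 + 20*b/11)
((-203746 - 59580)/(-245776 - 67650) + 478574)*(352276 + f(336)) = ((-203746 - 59580)/(-245776 - 67650) + 478574)*(352276 + (-7 + (20/11)*336)) = (-263326/(-313426) + 478574)*(352276 + (-7 + 6720/11)) = (-263326*(-1/313426) + 478574)*(352276 + 6643/11) = (131663/156713 + 478574)*(3881679/11) = (74998898925/156713)*(3881679/11) = 291121650980295075/1723843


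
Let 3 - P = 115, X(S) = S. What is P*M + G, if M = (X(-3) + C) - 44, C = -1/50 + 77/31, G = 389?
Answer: 4167211/775 ≈ 5377.0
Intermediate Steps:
C = 3819/1550 (C = -1*1/50 + 77*(1/31) = -1/50 + 77/31 = 3819/1550 ≈ 2.4639)
P = -112 (P = 3 - 1*115 = 3 - 115 = -112)
M = -69031/1550 (M = (-3 + 3819/1550) - 44 = -831/1550 - 44 = -69031/1550 ≈ -44.536)
P*M + G = -112*(-69031/1550) + 389 = 3865736/775 + 389 = 4167211/775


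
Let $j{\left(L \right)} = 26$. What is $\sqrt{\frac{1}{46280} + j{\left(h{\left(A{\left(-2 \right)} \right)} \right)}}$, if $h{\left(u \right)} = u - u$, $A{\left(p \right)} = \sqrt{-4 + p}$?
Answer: $\frac{\sqrt{13921961170}}{23140} \approx 5.099$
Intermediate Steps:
$h{\left(u \right)} = 0$
$\sqrt{\frac{1}{46280} + j{\left(h{\left(A{\left(-2 \right)} \right)} \right)}} = \sqrt{\frac{1}{46280} + 26} = \sqrt{\frac{1203281}{46280}} = \frac{\sqrt{13921961170}}{23140}$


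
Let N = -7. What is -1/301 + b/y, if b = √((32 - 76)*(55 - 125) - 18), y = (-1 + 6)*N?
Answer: -1/301 - √3062/35 ≈ -1.5843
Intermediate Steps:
y = -35 (y = (-1 + 6)*(-7) = 5*(-7) = -35)
b = √3062 (b = √(-44*(-70) - 18) = √(3080 - 18) = √3062 ≈ 55.335)
-1/301 + b/y = -1/301 + √3062/(-35) = -1*1/301 + √3062*(-1/35) = -1/301 - √3062/35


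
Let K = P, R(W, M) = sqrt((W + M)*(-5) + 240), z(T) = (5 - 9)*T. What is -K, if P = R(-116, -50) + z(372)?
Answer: 1488 - sqrt(1070) ≈ 1455.3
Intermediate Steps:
z(T) = -4*T
R(W, M) = sqrt(240 - 5*M - 5*W) (R(W, M) = sqrt((M + W)*(-5) + 240) = sqrt((-5*M - 5*W) + 240) = sqrt(240 - 5*M - 5*W))
P = -1488 + sqrt(1070) (P = sqrt(240 - 5*(-50) - 5*(-116)) - 4*372 = sqrt(240 + 250 + 580) - 1488 = sqrt(1070) - 1488 = -1488 + sqrt(1070) ≈ -1455.3)
K = -1488 + sqrt(1070) ≈ -1455.3
-K = -(-1488 + sqrt(1070)) = 1488 - sqrt(1070)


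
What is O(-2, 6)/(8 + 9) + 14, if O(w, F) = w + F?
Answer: 242/17 ≈ 14.235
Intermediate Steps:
O(w, F) = F + w
O(-2, 6)/(8 + 9) + 14 = (6 - 2)/(8 + 9) + 14 = 4/17 + 14 = 242/17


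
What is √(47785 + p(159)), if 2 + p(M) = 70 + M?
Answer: 2*√12003 ≈ 219.12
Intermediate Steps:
p(M) = 68 + M (p(M) = -2 + (70 + M) = 68 + M)
√(47785 + p(159)) = √(47785 + (68 + 159)) = √(47785 + 227) = √48012 = 2*√12003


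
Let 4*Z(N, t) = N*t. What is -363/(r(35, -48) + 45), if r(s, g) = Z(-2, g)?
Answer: -121/23 ≈ -5.2609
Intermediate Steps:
Z(N, t) = N*t/4 (Z(N, t) = (N*t)/4 = N*t/4)
r(s, g) = -g/2 (r(s, g) = (1/4)*(-2)*g = -g/2)
-363/(r(35, -48) + 45) = -363/(-1/2*(-48) + 45) = -363/(24 + 45) = -363/69 = (1/69)*(-363) = -121/23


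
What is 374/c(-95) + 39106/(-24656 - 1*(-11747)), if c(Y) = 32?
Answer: 1788287/206544 ≈ 8.6581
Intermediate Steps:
374/c(-95) + 39106/(-24656 - 1*(-11747)) = 374/32 + 39106/(-24656 - 1*(-11747)) = 374*(1/32) + 39106/(-24656 + 11747) = 187/16 + 39106/(-12909) = 187/16 + 39106*(-1/12909) = 187/16 - 39106/12909 = 1788287/206544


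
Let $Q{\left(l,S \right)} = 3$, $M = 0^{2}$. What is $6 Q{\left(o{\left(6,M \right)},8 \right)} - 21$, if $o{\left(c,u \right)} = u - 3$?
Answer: $-3$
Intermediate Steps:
$M = 0$
$o{\left(c,u \right)} = -3 + u$
$6 Q{\left(o{\left(6,M \right)},8 \right)} - 21 = 6 \cdot 3 - 21 = 18 - 21 = -3$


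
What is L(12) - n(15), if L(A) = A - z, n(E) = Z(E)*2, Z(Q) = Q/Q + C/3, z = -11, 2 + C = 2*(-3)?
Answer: 79/3 ≈ 26.333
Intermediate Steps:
C = -8 (C = -2 + 2*(-3) = -2 - 6 = -8)
Z(Q) = -5/3 (Z(Q) = Q/Q - 8/3 = 1 - 8*⅓ = 1 - 8/3 = -5/3)
n(E) = -10/3 (n(E) = -5/3*2 = -10/3)
L(A) = 11 + A (L(A) = A - 1*(-11) = A + 11 = 11 + A)
L(12) - n(15) = (11 + 12) - 1*(-10/3) = 23 + 10/3 = 79/3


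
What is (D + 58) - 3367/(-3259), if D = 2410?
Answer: 8046579/3259 ≈ 2469.0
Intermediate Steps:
(D + 58) - 3367/(-3259) = (2410 + 58) - 3367/(-3259) = 2468 - 3367*(-1/3259) = 2468 + 3367/3259 = 8046579/3259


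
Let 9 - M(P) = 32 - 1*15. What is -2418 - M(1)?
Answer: -2410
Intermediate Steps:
M(P) = -8 (M(P) = 9 - (32 - 1*15) = 9 - (32 - 15) = 9 - 1*17 = 9 - 17 = -8)
-2418 - M(1) = -2418 - 1*(-8) = -2418 + 8 = -2410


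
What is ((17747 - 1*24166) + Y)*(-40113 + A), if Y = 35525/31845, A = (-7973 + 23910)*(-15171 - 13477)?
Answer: 18663890479139234/6369 ≈ 2.9304e+12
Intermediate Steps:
A = -456563176 (A = 15937*(-28648) = -456563176)
Y = 7105/6369 (Y = 35525*(1/31845) = 7105/6369 ≈ 1.1156)
((17747 - 1*24166) + Y)*(-40113 + A) = ((17747 - 1*24166) + 7105/6369)*(-40113 - 456563176) = ((17747 - 24166) + 7105/6369)*(-456603289) = (-6419 + 7105/6369)*(-456603289) = -40875506/6369*(-456603289) = 18663890479139234/6369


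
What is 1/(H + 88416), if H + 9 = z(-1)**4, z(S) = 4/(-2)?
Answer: 1/88423 ≈ 1.1309e-5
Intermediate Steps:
z(S) = -2 (z(S) = 4*(-1/2) = -2)
H = 7 (H = -9 + (-2)**4 = -9 + 16 = 7)
1/(H + 88416) = 1/(7 + 88416) = 1/88423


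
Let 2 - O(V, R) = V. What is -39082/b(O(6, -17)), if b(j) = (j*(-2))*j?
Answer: 19541/16 ≈ 1221.3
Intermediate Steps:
O(V, R) = 2 - V
b(j) = -2*j² (b(j) = (-2*j)*j = -2*j²)
-39082/b(O(6, -17)) = -39082*(-1/(2*(2 - 1*6)²)) = -39082*(-1/(2*(2 - 6)²)) = -39082/((-2*(-4)²)) = -39082/((-2*16)) = -39082/(-32) = -39082*(-1/32) = 19541/16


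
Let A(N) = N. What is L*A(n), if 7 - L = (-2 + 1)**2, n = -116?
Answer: -696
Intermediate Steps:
L = 6 (L = 7 - (-2 + 1)**2 = 7 - 1*(-1)**2 = 7 - 1*1 = 7 - 1 = 6)
L*A(n) = 6*(-116) = -696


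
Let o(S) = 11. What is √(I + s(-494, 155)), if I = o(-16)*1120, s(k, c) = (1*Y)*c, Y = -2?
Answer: √12010 ≈ 109.59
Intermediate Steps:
s(k, c) = -2*c (s(k, c) = (1*(-2))*c = -2*c)
I = 12320 (I = 11*1120 = 12320)
√(I + s(-494, 155)) = √(12320 - 2*155) = √(12320 - 310) = √12010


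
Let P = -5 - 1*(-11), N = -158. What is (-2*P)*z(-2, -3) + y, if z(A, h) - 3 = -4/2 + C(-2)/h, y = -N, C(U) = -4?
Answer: 130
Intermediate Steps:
y = 158 (y = -1*(-158) = 158)
P = 6 (P = -5 + 11 = 6)
z(A, h) = 1 - 4/h (z(A, h) = 3 + (-4/2 - 4/h) = 3 + (-4*½ - 4/h) = 3 + (-2 - 4/h) = 1 - 4/h)
(-2*P)*z(-2, -3) + y = (-2*6)*((-4 - 3)/(-3)) + 158 = -(-4)*(-7) + 158 = -12*7/3 + 158 = -28 + 158 = 130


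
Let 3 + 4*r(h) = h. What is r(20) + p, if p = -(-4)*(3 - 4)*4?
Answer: -47/4 ≈ -11.750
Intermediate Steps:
r(h) = -3/4 + h/4
p = -16 (p = -(-4)*(-1*4) = -(-4)*(-4) = -1*16 = -16)
r(20) + p = (-3/4 + (1/4)*20) - 16 = (-3/4 + 5) - 16 = 17/4 - 16 = -47/4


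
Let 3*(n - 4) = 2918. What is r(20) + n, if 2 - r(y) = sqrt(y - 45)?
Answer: 2936/3 - 5*I ≈ 978.67 - 5.0*I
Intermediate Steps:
n = 2930/3 (n = 4 + (1/3)*2918 = 4 + 2918/3 = 2930/3 ≈ 976.67)
r(y) = 2 - sqrt(-45 + y) (r(y) = 2 - sqrt(y - 45) = 2 - sqrt(-45 + y))
r(20) + n = (2 - sqrt(-45 + 20)) + 2930/3 = (2 - sqrt(-25)) + 2930/3 = (2 - 5*I) + 2930/3 = 2936/3 - 5*I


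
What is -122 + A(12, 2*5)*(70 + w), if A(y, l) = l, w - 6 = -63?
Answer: 8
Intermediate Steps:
w = -57 (w = 6 - 63 = -57)
-122 + A(12, 2*5)*(70 + w) = -122 + (2*5)*(70 - 57) = -122 + 10*13 = -122 + 130 = 8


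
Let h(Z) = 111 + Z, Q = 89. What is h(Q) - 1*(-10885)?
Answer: 11085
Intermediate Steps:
h(Q) - 1*(-10885) = (111 + 89) - 1*(-10885) = 200 + 10885 = 11085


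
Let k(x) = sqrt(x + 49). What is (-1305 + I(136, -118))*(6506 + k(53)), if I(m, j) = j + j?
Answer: -10025746 - 1541*sqrt(102) ≈ -1.0041e+7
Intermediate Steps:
k(x) = sqrt(49 + x)
I(m, j) = 2*j
(-1305 + I(136, -118))*(6506 + k(53)) = (-1305 + 2*(-118))*(6506 + sqrt(49 + 53)) = (-1305 - 236)*(6506 + sqrt(102)) = -1541*(6506 + sqrt(102)) = -10025746 - 1541*sqrt(102)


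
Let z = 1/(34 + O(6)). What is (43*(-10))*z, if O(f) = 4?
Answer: -215/19 ≈ -11.316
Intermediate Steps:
z = 1/38 (z = 1/(34 + 4) = 1/38 ≈ 0.026316)
(43*(-10))*z = (43*(-10))*(1/38) = -430*1/38 = -215/19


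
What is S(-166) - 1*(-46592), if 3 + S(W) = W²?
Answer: 74145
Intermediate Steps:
S(W) = -3 + W²
S(-166) - 1*(-46592) = (-3 + (-166)²) - 1*(-46592) = (-3 + 27556) + 46592 = 27553 + 46592 = 74145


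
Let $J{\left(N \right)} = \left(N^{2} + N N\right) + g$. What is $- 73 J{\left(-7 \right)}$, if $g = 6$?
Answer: $-7592$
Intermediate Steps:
$J{\left(N \right)} = 6 + 2 N^{2}$ ($J{\left(N \right)} = \left(N^{2} + N N\right) + 6 = \left(N^{2} + N^{2}\right) + 6 = 2 N^{2} + 6 = 6 + 2 N^{2}$)
$- 73 J{\left(-7 \right)} = - 73 \left(6 + 2 \left(-7\right)^{2}\right) = - 73 \left(6 + 2 \cdot 49\right) = - 73 \left(6 + 98\right) = \left(-73\right) 104 = -7592$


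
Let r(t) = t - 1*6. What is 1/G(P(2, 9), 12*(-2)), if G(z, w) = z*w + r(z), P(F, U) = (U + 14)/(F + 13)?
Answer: -15/619 ≈ -0.024233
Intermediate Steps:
r(t) = -6 + t (r(t) = t - 6 = -6 + t)
P(F, U) = (14 + U)/(13 + F)
G(z, w) = -6 + z + w*z (G(z, w) = z*w + (-6 + z) = w*z + (-6 + z) = -6 + z + w*z)
1/G(P(2, 9), 12*(-2)) = 1/(-6 + (14 + 9)/(13 + 2) + (12*(-2))*((14 + 9)/(13 + 2))) = 1/(-6 + 23/15 - 24*23/15) = 1/(-6 + 23/15 - 184/5) = 1/(-619/15) = -15/619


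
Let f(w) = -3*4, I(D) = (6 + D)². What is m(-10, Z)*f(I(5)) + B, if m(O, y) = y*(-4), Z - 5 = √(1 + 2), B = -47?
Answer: 193 + 48*√3 ≈ 276.14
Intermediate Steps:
Z = 5 + √3 (Z = 5 + √(1 + 2) = 5 + √3 ≈ 6.7320)
m(O, y) = -4*y
f(w) = -12
m(-10, Z)*f(I(5)) + B = -4*(5 + √3)*(-12) - 47 = (-20 - 4*√3)*(-12) - 47 = (240 + 48*√3) - 47 = 193 + 48*√3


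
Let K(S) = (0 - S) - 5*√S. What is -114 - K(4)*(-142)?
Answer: -2102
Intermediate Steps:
K(S) = -S - 5*√S
-114 - K(4)*(-142) = -114 - (-1*4 - 5*√4)*(-142) = -114 - (-4 - 5*2)*(-142) = -114 - (-4 - 10)*(-142) = -114 - 1*(-14)*(-142) = -114 + 14*(-142) = -114 - 1988 = -2102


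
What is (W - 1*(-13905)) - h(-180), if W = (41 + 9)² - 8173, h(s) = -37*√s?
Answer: 8232 + 222*I*√5 ≈ 8232.0 + 496.41*I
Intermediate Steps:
W = -5673 (W = 50² - 8173 = 2500 - 8173 = -5673)
(W - 1*(-13905)) - h(-180) = (-5673 - 1*(-13905)) - (-37)*√(-180) = (-5673 + 13905) - (-37)*6*I*√5 = 8232 - (-222)*I*√5 = 8232 + 222*I*√5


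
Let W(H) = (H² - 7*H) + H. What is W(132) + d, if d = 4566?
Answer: 21198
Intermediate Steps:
W(H) = H² - 6*H
W(132) + d = 132*(-6 + 132) + 4566 = 132*126 + 4566 = 16632 + 4566 = 21198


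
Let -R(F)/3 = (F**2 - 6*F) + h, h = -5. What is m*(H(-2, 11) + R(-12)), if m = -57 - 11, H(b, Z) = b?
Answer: 43180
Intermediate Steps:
R(F) = 15 - 3*F**2 + 18*F (R(F) = -3*((F**2 - 6*F) - 5) = -3*(-5 + F**2 - 6*F) = 15 - 3*F**2 + 18*F)
m = -68
m*(H(-2, 11) + R(-12)) = -68*(-2 + (15 - 3*(-12)**2 + 18*(-12))) = -68*(-2 + (15 - 3*144 - 216)) = -68*(-2 + (15 - 432 - 216)) = -68*(-2 - 633) = -68*(-635) = 43180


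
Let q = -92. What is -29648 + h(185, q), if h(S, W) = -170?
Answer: -29818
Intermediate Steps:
-29648 + h(185, q) = -29648 - 170 = -29818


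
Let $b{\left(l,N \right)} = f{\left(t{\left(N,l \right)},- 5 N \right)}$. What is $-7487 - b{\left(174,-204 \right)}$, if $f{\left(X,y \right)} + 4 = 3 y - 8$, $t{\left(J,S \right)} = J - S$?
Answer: $-10535$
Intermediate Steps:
$f{\left(X,y \right)} = -12 + 3 y$ ($f{\left(X,y \right)} = -4 + \left(3 y - 8\right) = -4 + \left(-8 + 3 y\right) = -12 + 3 y$)
$b{\left(l,N \right)} = -12 - 15 N$ ($b{\left(l,N \right)} = -12 + 3 \left(- 5 N\right) = -12 - 15 N$)
$-7487 - b{\left(174,-204 \right)} = -7487 - \left(-12 - -3060\right) = -7487 - \left(-12 + 3060\right) = -7487 - 3048 = -10535$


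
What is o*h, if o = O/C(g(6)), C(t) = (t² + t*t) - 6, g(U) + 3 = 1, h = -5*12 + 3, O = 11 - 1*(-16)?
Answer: -1539/2 ≈ -769.50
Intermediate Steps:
O = 27 (O = 11 + 16 = 27)
h = -57 (h = -60 + 3 = -57)
g(U) = -2 (g(U) = -3 + 1 = -2)
C(t) = -6 + 2*t² (C(t) = (t² + t²) - 6 = 2*t² - 6 = -6 + 2*t²)
o = 27/2 (o = 27/(-6 + 2*(-2)²) = 27/(-6 + 2*4) = 27/(-6 + 8) = 27/2 ≈ 13.500)
o*h = (27/2)*(-57) = -1539/2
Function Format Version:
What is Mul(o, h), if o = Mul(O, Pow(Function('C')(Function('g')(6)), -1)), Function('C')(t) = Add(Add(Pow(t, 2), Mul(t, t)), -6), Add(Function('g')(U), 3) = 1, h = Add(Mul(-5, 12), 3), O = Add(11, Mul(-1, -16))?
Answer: Rational(-1539, 2) ≈ -769.50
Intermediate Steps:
O = 27 (O = Add(11, 16) = 27)
h = -57 (h = Add(-60, 3) = -57)
Function('g')(U) = -2 (Function('g')(U) = Add(-3, 1) = -2)
Function('C')(t) = Add(-6, Mul(2, Pow(t, 2))) (Function('C')(t) = Add(Add(Pow(t, 2), Pow(t, 2)), -6) = Add(Mul(2, Pow(t, 2)), -6) = Add(-6, Mul(2, Pow(t, 2))))
o = Rational(27, 2) (o = Mul(27, Pow(Add(-6, Mul(2, Pow(-2, 2))), -1)) = Mul(27, Pow(Add(-6, Mul(2, 4)), -1)) = Mul(27, Pow(Add(-6, 8), -1)) = Mul(27, Pow(2, -1)) = Mul(27, Rational(1, 2)) = Rational(27, 2) ≈ 13.500)
Mul(o, h) = Mul(Rational(27, 2), -57) = Rational(-1539, 2)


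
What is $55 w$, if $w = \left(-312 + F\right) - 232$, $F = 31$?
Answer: $-28215$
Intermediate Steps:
$w = -513$ ($w = \left(-312 + 31\right) - 232 = -281 - 232 = -513$)
$55 w = 55 \left(-513\right) = -28215$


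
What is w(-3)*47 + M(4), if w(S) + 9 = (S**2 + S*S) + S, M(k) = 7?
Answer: 289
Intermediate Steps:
w(S) = -9 + S + 2*S**2 (w(S) = -9 + ((S**2 + S*S) + S) = -9 + ((S**2 + S**2) + S) = -9 + (2*S**2 + S) = -9 + (S + 2*S**2) = -9 + S + 2*S**2)
w(-3)*47 + M(4) = (-9 - 3 + 2*(-3)**2)*47 + 7 = (-9 - 3 + 2*9)*47 + 7 = (-9 - 3 + 18)*47 + 7 = 6*47 + 7 = 282 + 7 = 289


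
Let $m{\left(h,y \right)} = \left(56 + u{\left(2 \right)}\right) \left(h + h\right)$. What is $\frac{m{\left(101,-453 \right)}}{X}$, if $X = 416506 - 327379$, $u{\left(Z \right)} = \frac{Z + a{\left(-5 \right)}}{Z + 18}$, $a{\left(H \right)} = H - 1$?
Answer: $\frac{6262}{49515} \approx 0.12647$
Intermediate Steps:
$a{\left(H \right)} = -1 + H$ ($a{\left(H \right)} = H - 1 = -1 + H$)
$u{\left(Z \right)} = \frac{-6 + Z}{18 + Z}$ ($u{\left(Z \right)} = \frac{Z - 6}{Z + 18} = \frac{Z - 6}{18 + Z} = \frac{-6 + Z}{18 + Z}$)
$m{\left(h,y \right)} = \frac{558 h}{5}$ ($m{\left(h,y \right)} = \left(56 + \frac{-6 + 2}{18 + 2}\right) \left(h + h\right) = \left(56 + \frac{1}{20} \left(-4\right)\right) 2 h = \left(56 - \frac{1}{5}\right) 2 h = \frac{279 \cdot 2 h}{5} = \frac{558 h}{5}$)
$X = 89127$ ($X = 416506 - 327379 = 89127$)
$\frac{m{\left(101,-453 \right)}}{X} = \frac{\frac{558}{5} \cdot 101}{89127} = \frac{56358}{5} \cdot \frac{1}{89127} = \frac{6262}{49515}$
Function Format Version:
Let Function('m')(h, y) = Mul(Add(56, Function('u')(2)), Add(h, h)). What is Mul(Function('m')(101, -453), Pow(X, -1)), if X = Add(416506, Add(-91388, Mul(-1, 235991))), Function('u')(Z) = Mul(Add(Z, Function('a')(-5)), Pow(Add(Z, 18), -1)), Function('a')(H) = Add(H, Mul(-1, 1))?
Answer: Rational(6262, 49515) ≈ 0.12647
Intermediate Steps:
Function('a')(H) = Add(-1, H) (Function('a')(H) = Add(H, -1) = Add(-1, H))
Function('u')(Z) = Mul(Pow(Add(18, Z), -1), Add(-6, Z)) (Function('u')(Z) = Mul(Add(Z, Add(-1, -5)), Pow(Add(Z, 18), -1)) = Mul(Add(Z, -6), Pow(Add(18, Z), -1)) = Mul(Add(-6, Z), Pow(Add(18, Z), -1)) = Mul(Pow(Add(18, Z), -1), Add(-6, Z)))
Function('m')(h, y) = Mul(Rational(558, 5), h) (Function('m')(h, y) = Mul(Add(56, Mul(Pow(Add(18, 2), -1), Add(-6, 2))), Add(h, h)) = Mul(Add(56, Mul(Pow(20, -1), -4)), Mul(2, h)) = Mul(Add(56, Mul(Rational(1, 20), -4)), Mul(2, h)) = Mul(Add(56, Rational(-1, 5)), Mul(2, h)) = Mul(Rational(279, 5), Mul(2, h)) = Mul(Rational(558, 5), h))
X = 89127 (X = Add(416506, Add(-91388, -235991)) = Add(416506, -327379) = 89127)
Mul(Function('m')(101, -453), Pow(X, -1)) = Mul(Mul(Rational(558, 5), 101), Pow(89127, -1)) = Mul(Rational(56358, 5), Rational(1, 89127)) = Rational(6262, 49515)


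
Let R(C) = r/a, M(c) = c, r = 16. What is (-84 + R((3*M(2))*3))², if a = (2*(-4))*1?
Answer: 7396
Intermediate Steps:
a = -8 (a = -8*1 = -8)
R(C) = -2 (R(C) = 16/(-8) = 16*(-⅛) = -2)
(-84 + R((3*M(2))*3))² = (-84 - 2)² = (-86)² = 7396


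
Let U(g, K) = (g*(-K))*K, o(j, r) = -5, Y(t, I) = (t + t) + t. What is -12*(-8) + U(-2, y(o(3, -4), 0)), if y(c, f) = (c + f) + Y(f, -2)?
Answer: 146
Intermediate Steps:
Y(t, I) = 3*t (Y(t, I) = 2*t + t = 3*t)
y(c, f) = c + 4*f (y(c, f) = (c + f) + 3*f = c + 4*f)
U(g, K) = -g*K**2 (U(g, K) = (-K*g)*K = -g*K**2)
-12*(-8) + U(-2, y(o(3, -4), 0)) = -12*(-8) - 1*(-2)*(-5 + 4*0)**2 = 96 - 1*(-2)*(-5 + 0)**2 = 96 - 1*(-2)*(-5)**2 = 96 - 1*(-2)*25 = 96 + 50 = 146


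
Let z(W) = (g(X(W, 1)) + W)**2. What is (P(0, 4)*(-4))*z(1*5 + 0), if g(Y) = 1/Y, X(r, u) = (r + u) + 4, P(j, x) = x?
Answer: -10404/25 ≈ -416.16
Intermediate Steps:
X(r, u) = 4 + r + u
z(W) = (W + 1/(5 + W))**2 (z(W) = (1/(4 + W + 1) + W)**2 = (1/(5 + W) + W)**2 = (W + 1/(5 + W))**2)
(P(0, 4)*(-4))*z(1*5 + 0) = (4*(-4))*((1 + (1*5 + 0)*(5 + (1*5 + 0)))**2/(5 + (1*5 + 0))**2) = -16*(1 + (5 + 0)*(5 + (5 + 0)))**2/(5 + (5 + 0))**2 = -16*(1 + 5*(5 + 5))**2/(5 + 5)**2 = -16*(1 + 5*10)**2/10**2 = -16*(1 + 50)**2/100 = -16*51**2/100 = -41616/100 = -16*2601/100 = -10404/25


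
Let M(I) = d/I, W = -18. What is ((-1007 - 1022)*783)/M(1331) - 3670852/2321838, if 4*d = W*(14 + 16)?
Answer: 90920114846819/5804595 ≈ 1.5663e+7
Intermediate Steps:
d = -135 (d = (-18*(14 + 16))/4 = (-18*30)/4 = (¼)*(-540) = -135)
M(I) = -135/I
((-1007 - 1022)*783)/M(1331) - 3670852/2321838 = ((-1007 - 1022)*783)/((-135/1331)) - 3670852/2321838 = (-2029*783)/((-135*1/1331)) - 3670852*1/2321838 = -1588707/(-135/1331) - 1835426/1160919 = -1588707*(-1331/135) - 1835426/1160919 = 78317371/5 - 1835426/1160919 = 90920114846819/5804595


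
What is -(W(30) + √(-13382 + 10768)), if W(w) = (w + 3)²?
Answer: -1089 - I*√2614 ≈ -1089.0 - 51.127*I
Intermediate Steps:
W(w) = (3 + w)²
-(W(30) + √(-13382 + 10768)) = -((3 + 30)² + √(-13382 + 10768)) = -(33² + √(-2614)) = -(1089 + I*√2614) = -1089 - I*√2614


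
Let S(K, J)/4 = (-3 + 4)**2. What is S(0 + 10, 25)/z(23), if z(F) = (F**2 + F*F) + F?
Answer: 4/1081 ≈ 0.0037003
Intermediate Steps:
z(F) = F + 2*F**2 (z(F) = (F**2 + F**2) + F = 2*F**2 + F = F + 2*F**2)
S(K, J) = 4 (S(K, J) = 4*(-3 + 4)**2 = 4*1**2 = 4*1 = 4)
S(0 + 10, 25)/z(23) = 4/((23*(1 + 2*23))) = 4/((23*(1 + 46))) = 4/((23*47)) = 4/1081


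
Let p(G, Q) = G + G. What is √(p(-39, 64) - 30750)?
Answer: 2*I*√7707 ≈ 175.58*I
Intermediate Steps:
p(G, Q) = 2*G
√(p(-39, 64) - 30750) = √(2*(-39) - 30750) = √(-78 - 30750) = √(-30828) = 2*I*√7707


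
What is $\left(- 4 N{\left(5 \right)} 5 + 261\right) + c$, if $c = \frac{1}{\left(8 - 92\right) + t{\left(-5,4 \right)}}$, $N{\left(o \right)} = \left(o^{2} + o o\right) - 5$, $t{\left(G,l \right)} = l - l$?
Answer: $- \frac{53677}{84} \approx -639.01$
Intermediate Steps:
$t{\left(G,l \right)} = 0$
$N{\left(o \right)} = -5 + 2 o^{2}$ ($N{\left(o \right)} = \left(o^{2} + o^{2}\right) - 5 = 2 o^{2} - 5 = -5 + 2 o^{2}$)
$c = - \frac{1}{84}$ ($c = \frac{1}{\left(8 - 92\right) + 0} = \frac{1}{-84 + 0} = \frac{1}{-84} = - \frac{1}{84} \approx -0.011905$)
$\left(- 4 N{\left(5 \right)} 5 + 261\right) + c = \left(- 4 \left(-5 + 2 \cdot 5^{2}\right) 5 + 261\right) - \frac{1}{84} = \left(- 4 \left(-5 + 2 \cdot 25\right) 5 + 261\right) - \frac{1}{84} = \left(- 4 \left(-5 + 50\right) 5 + 261\right) - \frac{1}{84} = \left(\left(-4\right) 45 \cdot 5 + 261\right) - \frac{1}{84} = \left(\left(-180\right) 5 + 261\right) - \frac{1}{84} = \left(-900 + 261\right) - \frac{1}{84} = -639 - \frac{1}{84} = - \frac{53677}{84}$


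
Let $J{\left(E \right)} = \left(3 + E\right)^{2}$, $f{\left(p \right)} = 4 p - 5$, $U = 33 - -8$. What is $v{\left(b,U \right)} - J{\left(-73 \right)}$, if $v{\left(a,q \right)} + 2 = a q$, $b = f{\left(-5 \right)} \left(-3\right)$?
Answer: $-1827$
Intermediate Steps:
$U = 41$ ($U = 33 + 8 = 41$)
$f{\left(p \right)} = -5 + 4 p$
$b = 75$ ($b = \left(-5 + 4 \left(-5\right)\right) \left(-3\right) = \left(-5 - 20\right) \left(-3\right) = \left(-25\right) \left(-3\right) = 75$)
$v{\left(a,q \right)} = -2 + a q$
$v{\left(b,U \right)} - J{\left(-73 \right)} = \left(-2 + 75 \cdot 41\right) - \left(3 - 73\right)^{2} = \left(-2 + 3075\right) - \left(-70\right)^{2} = 3073 - 4900 = -1827$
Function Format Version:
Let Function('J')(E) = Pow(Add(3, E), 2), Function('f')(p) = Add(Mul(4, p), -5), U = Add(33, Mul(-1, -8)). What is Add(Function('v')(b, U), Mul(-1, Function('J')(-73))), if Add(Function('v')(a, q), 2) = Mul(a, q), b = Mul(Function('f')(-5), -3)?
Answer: -1827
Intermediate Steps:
U = 41 (U = Add(33, 8) = 41)
Function('f')(p) = Add(-5, Mul(4, p))
b = 75 (b = Mul(Add(-5, Mul(4, -5)), -3) = Mul(Add(-5, -20), -3) = Mul(-25, -3) = 75)
Function('v')(a, q) = Add(-2, Mul(a, q))
Add(Function('v')(b, U), Mul(-1, Function('J')(-73))) = Add(Add(-2, Mul(75, 41)), Mul(-1, Pow(Add(3, -73), 2))) = Add(Add(-2, 3075), Mul(-1, Pow(-70, 2))) = Add(3073, Mul(-1, 4900)) = Add(3073, -4900) = -1827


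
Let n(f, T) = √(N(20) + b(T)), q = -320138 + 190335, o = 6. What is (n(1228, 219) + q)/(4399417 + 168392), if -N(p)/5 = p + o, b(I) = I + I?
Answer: -129803/4567809 + 2*√77/4567809 ≈ -0.028413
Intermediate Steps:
q = -129803
b(I) = 2*I
N(p) = -30 - 5*p (N(p) = -5*(p + 6) = -5*(6 + p) = -30 - 5*p)
n(f, T) = √(-130 + 2*T) (n(f, T) = √((-30 - 5*20) + 2*T) = √((-30 - 100) + 2*T) = √(-130 + 2*T))
(n(1228, 219) + q)/(4399417 + 168392) = (√(-130 + 2*219) - 129803)/(4399417 + 168392) = (√(-130 + 438) - 129803)/4567809 = (√308 - 129803)*(1/4567809) = (2*√77 - 129803)*(1/4567809) = (-129803 + 2*√77)*(1/4567809) = -129803/4567809 + 2*√77/4567809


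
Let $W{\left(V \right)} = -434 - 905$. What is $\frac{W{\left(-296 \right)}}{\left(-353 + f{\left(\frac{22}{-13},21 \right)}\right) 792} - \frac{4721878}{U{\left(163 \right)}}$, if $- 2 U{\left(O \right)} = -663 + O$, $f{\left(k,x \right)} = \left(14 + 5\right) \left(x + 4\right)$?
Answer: $- \frac{228123537311}{12078000} \approx -18888.0$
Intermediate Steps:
$f{\left(k,x \right)} = 76 + 19 x$ ($f{\left(k,x \right)} = 19 \left(4 + x\right) = 76 + 19 x$)
$U{\left(O \right)} = \frac{663}{2} - \frac{O}{2}$ ($U{\left(O \right)} = - \frac{-663 + O}{2} = \frac{663}{2} - \frac{O}{2}$)
$W{\left(V \right)} = -1339$ ($W{\left(V \right)} = -434 - 905 = -1339$)
$\frac{W{\left(-296 \right)}}{\left(-353 + f{\left(\frac{22}{-13},21 \right)}\right) 792} - \frac{4721878}{U{\left(163 \right)}} = - \frac{1339}{\left(-353 + \left(76 + 19 \cdot 21\right)\right) 792} - \frac{4721878}{\frac{663}{2} - \frac{163}{2}} = - \frac{1339}{\left(-353 + \left(76 + 399\right)\right) 792} - \frac{4721878}{\frac{663}{2} - \frac{163}{2}} = - \frac{1339}{\left(-353 + 475\right) 792} - \frac{4721878}{250} = - \frac{1339}{122 \cdot 792} - \frac{2360939}{125} = - \frac{1339}{96624} - \frac{2360939}{125} = - \frac{228123537311}{12078000}$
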